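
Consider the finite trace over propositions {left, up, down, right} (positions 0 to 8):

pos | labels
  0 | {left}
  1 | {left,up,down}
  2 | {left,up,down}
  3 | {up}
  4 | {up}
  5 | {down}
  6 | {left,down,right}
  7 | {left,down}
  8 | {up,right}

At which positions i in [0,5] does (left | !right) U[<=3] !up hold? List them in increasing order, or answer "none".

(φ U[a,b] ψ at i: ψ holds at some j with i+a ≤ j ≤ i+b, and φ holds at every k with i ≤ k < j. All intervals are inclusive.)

0, 2, 3, 4, 5

Evaluate at each i in [0,5]:
  i=0: ✓ (rhs at j=0)
  i=1: ✗ (no rhs in [1,4])
  i=2: ✓ (rhs at j=5; lhs holds on [2,4])
  i=3: ✓ (rhs at j=5; lhs holds on [3,4])
  i=4: ✓ (rhs at j=5; lhs holds on [4,4])
  i=5: ✓ (rhs at j=5)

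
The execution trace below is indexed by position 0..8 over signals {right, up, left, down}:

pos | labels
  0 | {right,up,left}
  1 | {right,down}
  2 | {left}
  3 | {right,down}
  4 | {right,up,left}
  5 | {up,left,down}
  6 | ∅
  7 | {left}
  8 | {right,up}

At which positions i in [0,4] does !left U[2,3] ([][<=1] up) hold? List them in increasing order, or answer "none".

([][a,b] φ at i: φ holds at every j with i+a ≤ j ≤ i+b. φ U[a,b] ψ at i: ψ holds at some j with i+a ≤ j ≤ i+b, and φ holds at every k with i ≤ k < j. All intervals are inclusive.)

Evaluate at each i in [0,4]:
  i=0: ✗ (no rhs in [2,3])
  i=1: ✗ (lhs fails at k=2 before rhs at j=4)
  i=2: ✗ (lhs fails at k=2 before rhs at j=4)
  i=3: ✗ (no rhs in [5,6])
  i=4: ✗ (no rhs in [6,7])

none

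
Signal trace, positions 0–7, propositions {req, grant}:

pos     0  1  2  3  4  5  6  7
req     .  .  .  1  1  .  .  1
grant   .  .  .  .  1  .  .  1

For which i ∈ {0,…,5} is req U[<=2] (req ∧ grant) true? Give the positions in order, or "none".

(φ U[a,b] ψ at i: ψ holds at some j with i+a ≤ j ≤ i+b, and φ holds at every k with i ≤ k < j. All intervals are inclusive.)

3, 4

Evaluate at each i in [0,5]:
  i=0: ✗ (no rhs in [0,2])
  i=1: ✗ (no rhs in [1,3])
  i=2: ✗ (lhs fails at k=2 before rhs at j=4)
  i=3: ✓ (rhs at j=4; lhs holds on [3,3])
  i=4: ✓ (rhs at j=4)
  i=5: ✗ (lhs fails at k=5 before rhs at j=7)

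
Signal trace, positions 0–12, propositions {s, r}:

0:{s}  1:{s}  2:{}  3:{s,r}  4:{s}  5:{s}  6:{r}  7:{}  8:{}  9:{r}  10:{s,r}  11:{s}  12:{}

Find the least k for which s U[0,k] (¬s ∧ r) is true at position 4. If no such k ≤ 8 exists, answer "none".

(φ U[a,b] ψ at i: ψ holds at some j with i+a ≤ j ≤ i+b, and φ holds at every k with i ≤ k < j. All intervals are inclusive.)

Need earliest j ≥ 4 with (¬s ∧ r), and s at every k in [4,j-1].
  j=4: rhs fails.
  j=5: rhs fails.
  j=6: rhs holds; lhs holds on [4,5]. k = 2.

2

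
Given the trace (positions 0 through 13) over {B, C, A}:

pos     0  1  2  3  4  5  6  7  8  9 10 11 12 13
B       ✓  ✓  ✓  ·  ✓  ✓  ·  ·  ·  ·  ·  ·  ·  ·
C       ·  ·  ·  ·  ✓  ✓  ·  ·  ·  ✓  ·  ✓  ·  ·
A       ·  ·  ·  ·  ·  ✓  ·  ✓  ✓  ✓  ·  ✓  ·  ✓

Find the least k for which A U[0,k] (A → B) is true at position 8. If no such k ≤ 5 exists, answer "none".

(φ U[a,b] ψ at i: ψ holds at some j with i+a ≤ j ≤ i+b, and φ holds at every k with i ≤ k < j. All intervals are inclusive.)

2

Need earliest j ≥ 8 with (A → B), and A at every k in [8,j-1].
  j=8: rhs fails.
  j=9: rhs fails.
  j=10: rhs holds; lhs holds on [8,9]. k = 2.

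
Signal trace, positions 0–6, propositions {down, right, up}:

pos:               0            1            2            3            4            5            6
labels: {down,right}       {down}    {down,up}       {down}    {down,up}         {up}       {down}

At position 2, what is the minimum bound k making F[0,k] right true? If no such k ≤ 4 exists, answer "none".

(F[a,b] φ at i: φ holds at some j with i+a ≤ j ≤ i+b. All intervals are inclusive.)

Scan j = 2,3,… for right:
  j=2: fails
  j=3: fails
  j=4: fails
  j=5: fails
  j=6: fails
No j in [2,6] satisfies it → none.

none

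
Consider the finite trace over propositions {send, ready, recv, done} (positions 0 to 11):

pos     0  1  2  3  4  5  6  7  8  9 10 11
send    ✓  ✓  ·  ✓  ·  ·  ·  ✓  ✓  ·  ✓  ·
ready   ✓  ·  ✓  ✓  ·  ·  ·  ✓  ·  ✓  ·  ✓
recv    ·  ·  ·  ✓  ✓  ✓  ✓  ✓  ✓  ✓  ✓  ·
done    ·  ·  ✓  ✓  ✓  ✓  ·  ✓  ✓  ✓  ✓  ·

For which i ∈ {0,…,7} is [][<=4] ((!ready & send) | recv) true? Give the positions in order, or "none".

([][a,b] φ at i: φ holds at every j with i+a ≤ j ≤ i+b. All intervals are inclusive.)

3, 4, 5, 6

Evaluate at each i in [0,7]:
  i=0: ✗ (fails at j=0)
  i=1: ✗ (fails at j=2)
  i=2: ✗ (fails at j=2)
  i=3: ✓ (all of [3,7])
  i=4: ✓ (all of [4,8])
  i=5: ✓ (all of [5,9])
  i=6: ✓ (all of [6,10])
  i=7: ✗ (fails at j=11)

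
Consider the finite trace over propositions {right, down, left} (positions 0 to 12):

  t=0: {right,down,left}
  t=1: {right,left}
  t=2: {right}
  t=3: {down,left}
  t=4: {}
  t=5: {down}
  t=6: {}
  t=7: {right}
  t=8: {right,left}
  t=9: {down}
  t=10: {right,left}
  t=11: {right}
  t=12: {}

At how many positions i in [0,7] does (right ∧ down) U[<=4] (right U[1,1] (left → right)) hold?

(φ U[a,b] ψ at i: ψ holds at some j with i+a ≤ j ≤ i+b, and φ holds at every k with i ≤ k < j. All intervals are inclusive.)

Evaluate at each i in [0,7]:
  i=0: ✓ (rhs at j=0)
  i=1: ✓ (rhs at j=1)
  i=2: ✗ (no rhs in [2,6])
  i=3: ✗ (lhs fails at k=3 before rhs at j=7)
  i=4: ✗ (lhs fails at k=4 before rhs at j=7)
  i=5: ✗ (lhs fails at k=5 before rhs at j=7)
  i=6: ✗ (lhs fails at k=6 before rhs at j=7)
  i=7: ✓ (rhs at j=7)
Positions where it holds: {0, 1, 7} → 3.

3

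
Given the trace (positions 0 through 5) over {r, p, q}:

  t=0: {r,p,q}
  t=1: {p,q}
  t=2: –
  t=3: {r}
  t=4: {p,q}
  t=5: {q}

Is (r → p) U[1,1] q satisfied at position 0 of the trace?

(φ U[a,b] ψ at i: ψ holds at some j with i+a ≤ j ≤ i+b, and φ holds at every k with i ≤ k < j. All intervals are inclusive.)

Need some j in [1,1] with q, and (r → p) at every k in [0,j-1].
  j=1: q holds; (r → p) holds at every k in [0,0] → satisfied.

Yes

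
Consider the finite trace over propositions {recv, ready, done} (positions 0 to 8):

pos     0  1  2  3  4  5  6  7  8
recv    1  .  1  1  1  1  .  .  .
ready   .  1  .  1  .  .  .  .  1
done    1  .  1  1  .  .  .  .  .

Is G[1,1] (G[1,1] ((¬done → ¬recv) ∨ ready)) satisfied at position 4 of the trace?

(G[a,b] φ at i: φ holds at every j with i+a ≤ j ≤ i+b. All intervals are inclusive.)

Check G[1,1] ((¬done → ¬recv) ∨ ready) at every j in [5,5]:
  j=5: holds on [6,6]
All positions satisfy it → formula holds.

Yes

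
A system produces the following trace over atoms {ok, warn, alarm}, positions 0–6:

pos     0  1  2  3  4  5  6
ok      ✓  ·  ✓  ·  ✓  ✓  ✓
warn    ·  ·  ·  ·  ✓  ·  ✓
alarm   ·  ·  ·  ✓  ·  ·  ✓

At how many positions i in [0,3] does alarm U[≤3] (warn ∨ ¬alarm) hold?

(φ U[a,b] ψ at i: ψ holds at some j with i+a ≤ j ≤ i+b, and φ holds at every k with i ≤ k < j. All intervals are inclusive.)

4

Evaluate at each i in [0,3]:
  i=0: ✓ (rhs at j=0)
  i=1: ✓ (rhs at j=1)
  i=2: ✓ (rhs at j=2)
  i=3: ✓ (rhs at j=4; lhs holds on [3,3])
Positions where it holds: {0, 1, 2, 3} → 4.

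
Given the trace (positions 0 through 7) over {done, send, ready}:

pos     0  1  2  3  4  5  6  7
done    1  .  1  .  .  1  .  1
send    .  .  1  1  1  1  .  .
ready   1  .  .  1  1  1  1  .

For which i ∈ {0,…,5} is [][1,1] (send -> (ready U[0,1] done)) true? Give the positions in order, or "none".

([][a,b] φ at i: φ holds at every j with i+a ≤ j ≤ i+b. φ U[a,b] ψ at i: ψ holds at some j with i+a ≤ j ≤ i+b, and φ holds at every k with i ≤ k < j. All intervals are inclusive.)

0, 1, 3, 4, 5

Evaluate at each i in [0,5]:
  i=0: ✓ (all of [1,1])
  i=1: ✓ (all of [2,2])
  i=2: ✗ (fails at j=3)
  i=3: ✓ (all of [4,4])
  i=4: ✓ (all of [5,5])
  i=5: ✓ (all of [6,6])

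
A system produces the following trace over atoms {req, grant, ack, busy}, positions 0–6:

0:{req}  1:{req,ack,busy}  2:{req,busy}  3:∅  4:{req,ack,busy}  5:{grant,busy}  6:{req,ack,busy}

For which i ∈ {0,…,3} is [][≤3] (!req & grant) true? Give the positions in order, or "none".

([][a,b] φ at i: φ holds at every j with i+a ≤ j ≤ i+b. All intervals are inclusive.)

Evaluate at each i in [0,3]:
  i=0: ✗ (fails at j=0)
  i=1: ✗ (fails at j=1)
  i=2: ✗ (fails at j=2)
  i=3: ✗ (fails at j=3)

none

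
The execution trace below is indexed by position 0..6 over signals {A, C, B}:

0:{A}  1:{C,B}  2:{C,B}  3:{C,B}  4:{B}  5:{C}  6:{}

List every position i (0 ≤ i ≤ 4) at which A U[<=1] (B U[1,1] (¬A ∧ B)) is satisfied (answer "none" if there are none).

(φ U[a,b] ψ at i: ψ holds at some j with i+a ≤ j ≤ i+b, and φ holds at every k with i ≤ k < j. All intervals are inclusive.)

0, 1, 2, 3

Evaluate at each i in [0,4]:
  i=0: ✓ (rhs at j=1; lhs holds on [0,0])
  i=1: ✓ (rhs at j=1)
  i=2: ✓ (rhs at j=2)
  i=3: ✓ (rhs at j=3)
  i=4: ✗ (no rhs in [4,5])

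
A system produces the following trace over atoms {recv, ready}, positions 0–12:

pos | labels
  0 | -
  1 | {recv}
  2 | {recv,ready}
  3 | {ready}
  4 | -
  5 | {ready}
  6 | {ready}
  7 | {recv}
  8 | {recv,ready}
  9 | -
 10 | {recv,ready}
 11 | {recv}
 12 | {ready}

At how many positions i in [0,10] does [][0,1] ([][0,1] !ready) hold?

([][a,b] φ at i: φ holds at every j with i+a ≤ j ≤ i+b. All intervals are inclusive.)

0

Evaluate at each i in [0,10]:
  i=0: ✗ (fails at j=1)
  i=1: ✗ (fails at j=1)
  i=2: ✗ (fails at j=2)
  i=3: ✗ (fails at j=3)
  i=4: ✗ (fails at j=4)
  i=5: ✗ (fails at j=5)
  i=6: ✗ (fails at j=6)
  i=7: ✗ (fails at j=7)
  i=8: ✗ (fails at j=8)
  i=9: ✗ (fails at j=9)
  i=10: ✗ (fails at j=10)
Positions where it holds: {} → 0.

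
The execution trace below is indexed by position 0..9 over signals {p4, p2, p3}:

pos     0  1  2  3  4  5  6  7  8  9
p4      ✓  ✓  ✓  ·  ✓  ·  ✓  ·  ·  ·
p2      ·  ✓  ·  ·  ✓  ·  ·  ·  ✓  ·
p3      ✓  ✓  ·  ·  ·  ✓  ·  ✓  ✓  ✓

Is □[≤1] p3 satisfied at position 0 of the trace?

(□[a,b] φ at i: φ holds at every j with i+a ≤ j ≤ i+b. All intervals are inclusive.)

Check p3 at every j in [0,1]:
  j=0: true
  j=1: true
All positions satisfy it → formula holds.

True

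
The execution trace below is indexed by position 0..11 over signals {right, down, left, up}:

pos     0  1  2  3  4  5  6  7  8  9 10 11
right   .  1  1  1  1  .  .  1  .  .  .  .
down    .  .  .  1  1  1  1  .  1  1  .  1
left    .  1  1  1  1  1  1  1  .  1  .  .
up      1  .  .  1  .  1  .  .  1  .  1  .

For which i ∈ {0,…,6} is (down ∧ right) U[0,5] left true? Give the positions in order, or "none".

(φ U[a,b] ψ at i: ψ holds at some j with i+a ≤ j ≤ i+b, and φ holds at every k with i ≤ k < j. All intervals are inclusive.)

1, 2, 3, 4, 5, 6

Evaluate at each i in [0,6]:
  i=0: ✗ (lhs fails at k=0 before rhs at j=1)
  i=1: ✓ (rhs at j=1)
  i=2: ✓ (rhs at j=2)
  i=3: ✓ (rhs at j=3)
  i=4: ✓ (rhs at j=4)
  i=5: ✓ (rhs at j=5)
  i=6: ✓ (rhs at j=6)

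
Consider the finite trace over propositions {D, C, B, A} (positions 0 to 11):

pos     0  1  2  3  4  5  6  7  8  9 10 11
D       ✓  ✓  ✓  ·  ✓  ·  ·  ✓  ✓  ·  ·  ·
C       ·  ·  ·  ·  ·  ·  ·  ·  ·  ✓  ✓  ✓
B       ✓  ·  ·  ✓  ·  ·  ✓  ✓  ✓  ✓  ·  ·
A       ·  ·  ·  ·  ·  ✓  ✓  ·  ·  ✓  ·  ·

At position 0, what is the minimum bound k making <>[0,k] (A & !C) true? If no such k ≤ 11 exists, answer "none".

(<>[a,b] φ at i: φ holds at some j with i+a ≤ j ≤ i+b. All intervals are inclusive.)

Scan j = 0,1,… for (A & !C):
  j=0: fails
  j=1: fails
  j=2: fails
  j=3: fails
  j=4: fails
  j=5: holds
First hit at j=5, so smallest k = 5-0 = 5.

5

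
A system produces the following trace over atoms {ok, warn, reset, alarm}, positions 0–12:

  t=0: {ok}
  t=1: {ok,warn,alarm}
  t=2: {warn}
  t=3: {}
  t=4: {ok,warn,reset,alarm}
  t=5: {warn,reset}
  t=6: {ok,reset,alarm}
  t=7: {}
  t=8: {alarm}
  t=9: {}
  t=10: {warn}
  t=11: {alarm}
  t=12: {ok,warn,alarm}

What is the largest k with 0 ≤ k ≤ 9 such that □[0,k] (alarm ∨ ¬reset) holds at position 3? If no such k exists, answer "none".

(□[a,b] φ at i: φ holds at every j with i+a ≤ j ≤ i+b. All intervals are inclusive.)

(alarm ∨ ¬reset) must hold from j=3 onward; find where it first fails.
  j=3: holds
  j=4: holds
  j=5: fails
Holds on [3,4], so largest k = 1.

1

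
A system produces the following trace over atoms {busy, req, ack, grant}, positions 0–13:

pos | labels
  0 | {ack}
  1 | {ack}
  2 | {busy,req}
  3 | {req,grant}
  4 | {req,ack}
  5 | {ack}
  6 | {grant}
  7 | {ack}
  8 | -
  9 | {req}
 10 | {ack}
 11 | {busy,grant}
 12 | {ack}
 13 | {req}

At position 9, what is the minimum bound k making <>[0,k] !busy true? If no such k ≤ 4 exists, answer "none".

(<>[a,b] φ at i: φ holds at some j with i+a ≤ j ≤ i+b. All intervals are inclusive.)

Scan j = 9,10,… for !busy:
  j=9: holds
First hit at j=9, so smallest k = 9-9 = 0.

0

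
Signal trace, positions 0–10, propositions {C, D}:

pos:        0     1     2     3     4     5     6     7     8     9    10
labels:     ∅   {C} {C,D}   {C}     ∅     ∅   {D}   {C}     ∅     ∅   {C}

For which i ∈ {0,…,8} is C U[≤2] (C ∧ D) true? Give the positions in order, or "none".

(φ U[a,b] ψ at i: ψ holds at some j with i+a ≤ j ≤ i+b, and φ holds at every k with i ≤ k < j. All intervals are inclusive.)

1, 2

Evaluate at each i in [0,8]:
  i=0: ✗ (lhs fails at k=0 before rhs at j=2)
  i=1: ✓ (rhs at j=2; lhs holds on [1,1])
  i=2: ✓ (rhs at j=2)
  i=3: ✗ (no rhs in [3,5])
  i=4: ✗ (no rhs in [4,6])
  i=5: ✗ (no rhs in [5,7])
  i=6: ✗ (no rhs in [6,8])
  i=7: ✗ (no rhs in [7,9])
  i=8: ✗ (no rhs in [8,10])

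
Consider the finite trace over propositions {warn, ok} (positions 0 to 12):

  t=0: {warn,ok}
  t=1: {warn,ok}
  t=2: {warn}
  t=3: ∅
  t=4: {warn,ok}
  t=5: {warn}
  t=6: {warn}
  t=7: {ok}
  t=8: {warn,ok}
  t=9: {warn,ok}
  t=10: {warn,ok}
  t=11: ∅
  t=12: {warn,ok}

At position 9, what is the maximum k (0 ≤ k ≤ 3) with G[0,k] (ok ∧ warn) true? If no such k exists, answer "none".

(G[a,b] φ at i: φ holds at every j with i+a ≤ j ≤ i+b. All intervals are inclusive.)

(ok ∧ warn) must hold from j=9 onward; find where it first fails.
  j=9: holds
  j=10: holds
  j=11: fails
Holds on [9,10], so largest k = 1.

1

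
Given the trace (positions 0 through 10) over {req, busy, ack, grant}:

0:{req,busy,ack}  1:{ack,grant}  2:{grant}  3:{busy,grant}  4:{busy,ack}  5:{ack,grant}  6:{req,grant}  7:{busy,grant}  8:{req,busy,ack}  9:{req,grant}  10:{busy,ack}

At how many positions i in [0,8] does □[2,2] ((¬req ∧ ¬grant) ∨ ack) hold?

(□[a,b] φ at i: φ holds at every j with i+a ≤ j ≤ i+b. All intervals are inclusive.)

Evaluate at each i in [0,8]:
  i=0: ✗ (fails at j=2)
  i=1: ✗ (fails at j=3)
  i=2: ✓ (all of [4,4])
  i=3: ✓ (all of [5,5])
  i=4: ✗ (fails at j=6)
  i=5: ✗ (fails at j=7)
  i=6: ✓ (all of [8,8])
  i=7: ✗ (fails at j=9)
  i=8: ✓ (all of [10,10])
Positions where it holds: {2, 3, 6, 8} → 4.

4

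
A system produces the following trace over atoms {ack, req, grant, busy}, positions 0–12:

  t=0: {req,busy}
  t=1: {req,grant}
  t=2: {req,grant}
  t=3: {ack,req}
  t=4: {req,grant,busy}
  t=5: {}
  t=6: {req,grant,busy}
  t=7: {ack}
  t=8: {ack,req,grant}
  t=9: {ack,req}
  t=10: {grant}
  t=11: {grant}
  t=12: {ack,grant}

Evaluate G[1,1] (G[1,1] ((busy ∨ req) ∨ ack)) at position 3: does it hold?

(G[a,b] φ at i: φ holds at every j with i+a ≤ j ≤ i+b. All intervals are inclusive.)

No

Check G[1,1] ((busy ∨ req) ∨ ack) at every j in [4,4]:
  j=4: fails at 5
Fails at j=4 → formula fails.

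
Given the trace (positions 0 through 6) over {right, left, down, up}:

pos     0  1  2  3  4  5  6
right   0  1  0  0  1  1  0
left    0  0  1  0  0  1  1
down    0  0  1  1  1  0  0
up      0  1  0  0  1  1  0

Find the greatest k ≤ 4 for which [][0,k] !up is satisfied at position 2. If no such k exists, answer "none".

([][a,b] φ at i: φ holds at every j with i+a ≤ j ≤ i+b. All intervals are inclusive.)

1

!up must hold from j=2 onward; find where it first fails.
  j=2: holds
  j=3: holds
  j=4: fails
Holds on [2,3], so largest k = 1.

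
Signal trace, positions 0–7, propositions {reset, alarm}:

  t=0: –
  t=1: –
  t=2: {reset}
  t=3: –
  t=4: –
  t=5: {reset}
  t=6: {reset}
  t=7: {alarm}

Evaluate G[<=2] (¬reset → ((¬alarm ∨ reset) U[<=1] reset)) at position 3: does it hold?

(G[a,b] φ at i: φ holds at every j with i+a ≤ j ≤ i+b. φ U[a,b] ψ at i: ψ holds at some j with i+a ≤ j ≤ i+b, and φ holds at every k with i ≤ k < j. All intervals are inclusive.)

Does not hold

Check (¬reset → ((¬alarm ∨ reset) U[<=1] reset)) at every j in [3,5]:
  j=3: antecedent true; consequent fails → ✗
  j=4: antecedent true; consequent holds → ✓
  j=5: antecedent false → ✓
Fails at j=3 → formula fails.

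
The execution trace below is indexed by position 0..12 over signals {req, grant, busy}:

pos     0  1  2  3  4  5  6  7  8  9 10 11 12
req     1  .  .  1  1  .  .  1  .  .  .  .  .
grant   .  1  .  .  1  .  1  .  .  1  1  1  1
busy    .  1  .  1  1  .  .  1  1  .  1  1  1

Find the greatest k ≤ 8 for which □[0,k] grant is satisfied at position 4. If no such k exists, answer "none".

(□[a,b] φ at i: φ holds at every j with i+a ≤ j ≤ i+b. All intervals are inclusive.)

0

grant must hold from j=4 onward; find where it first fails.
  j=4: holds
  j=5: fails
Holds on [4,4], so largest k = 0.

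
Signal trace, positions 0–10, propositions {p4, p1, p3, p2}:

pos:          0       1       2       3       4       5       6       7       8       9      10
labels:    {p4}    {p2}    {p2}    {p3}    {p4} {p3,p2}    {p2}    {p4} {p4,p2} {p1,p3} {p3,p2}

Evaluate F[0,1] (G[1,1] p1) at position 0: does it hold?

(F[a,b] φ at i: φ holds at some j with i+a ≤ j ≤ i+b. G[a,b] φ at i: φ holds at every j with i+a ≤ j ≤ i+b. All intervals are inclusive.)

False

Check G[1,1] p1 at each j in [0,1]:
  j=0: fails at 1
  j=1: fails at 2
No position in the window satisfies it → formula fails.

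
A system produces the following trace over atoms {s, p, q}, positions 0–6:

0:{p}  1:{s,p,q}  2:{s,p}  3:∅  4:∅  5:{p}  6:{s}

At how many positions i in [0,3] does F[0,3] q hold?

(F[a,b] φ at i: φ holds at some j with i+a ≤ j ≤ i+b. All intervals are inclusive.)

2

Evaluate at each i in [0,3]:
  i=0: ✓ (witness j=1)
  i=1: ✓ (witness j=1)
  i=2: ✗ (none in [2,5])
  i=3: ✗ (none in [3,6])
Positions where it holds: {0, 1} → 2.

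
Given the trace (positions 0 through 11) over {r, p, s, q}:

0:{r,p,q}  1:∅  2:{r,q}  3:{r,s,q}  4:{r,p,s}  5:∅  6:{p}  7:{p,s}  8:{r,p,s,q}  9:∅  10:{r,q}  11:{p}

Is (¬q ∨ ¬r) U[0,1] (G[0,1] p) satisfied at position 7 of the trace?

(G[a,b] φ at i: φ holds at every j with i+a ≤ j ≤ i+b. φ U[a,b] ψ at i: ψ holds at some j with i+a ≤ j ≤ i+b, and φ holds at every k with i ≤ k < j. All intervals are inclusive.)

True

Need some j in [7,8] with G[0,1] p, and (¬q ∨ ¬r) at every k in [7,j-1].
  j=7: G[0,1] p holds; no prefix to check → satisfied.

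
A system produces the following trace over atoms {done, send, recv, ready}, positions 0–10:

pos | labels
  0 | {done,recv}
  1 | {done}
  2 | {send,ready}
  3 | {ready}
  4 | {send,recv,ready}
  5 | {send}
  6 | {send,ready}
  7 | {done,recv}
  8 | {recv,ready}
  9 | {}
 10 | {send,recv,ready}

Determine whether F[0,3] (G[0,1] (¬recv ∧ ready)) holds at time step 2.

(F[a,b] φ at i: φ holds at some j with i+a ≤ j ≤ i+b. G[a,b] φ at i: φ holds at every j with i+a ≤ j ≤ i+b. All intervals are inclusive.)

Holds

Check G[0,1] (¬recv ∧ ready) at each j in [2,5]:
  j=2: holds on [2,3]
  j=3: fails at 4
  j=4: fails at 4
  j=5: fails at 5
Found at j=2 → formula holds.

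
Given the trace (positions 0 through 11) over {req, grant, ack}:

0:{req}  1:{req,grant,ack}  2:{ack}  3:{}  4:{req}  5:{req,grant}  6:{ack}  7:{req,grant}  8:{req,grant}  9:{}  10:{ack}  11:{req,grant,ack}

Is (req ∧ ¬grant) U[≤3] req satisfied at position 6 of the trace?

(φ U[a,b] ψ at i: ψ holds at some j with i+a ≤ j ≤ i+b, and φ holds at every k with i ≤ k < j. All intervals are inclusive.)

No

Need some j in [6,9] with req, and (req ∧ ¬grant) at every k in [6,j-1].
  j=6: req false.
  j=7: req holds, but (req ∧ ¬grant) fails at k=6 → not this j.
  j=8: req holds, but (req ∧ ¬grant) fails at k=6 → not this j.
  j=9: req false.
No j in the window works → until fails.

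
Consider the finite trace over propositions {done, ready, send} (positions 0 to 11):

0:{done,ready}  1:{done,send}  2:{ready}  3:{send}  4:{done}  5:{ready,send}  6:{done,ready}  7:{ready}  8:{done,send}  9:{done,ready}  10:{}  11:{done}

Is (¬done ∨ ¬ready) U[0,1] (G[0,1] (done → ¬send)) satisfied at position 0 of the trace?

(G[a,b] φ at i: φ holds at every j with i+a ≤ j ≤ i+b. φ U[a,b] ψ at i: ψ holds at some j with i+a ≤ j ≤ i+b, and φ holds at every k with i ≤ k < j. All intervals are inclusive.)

False

Need some j in [0,1] with G[0,1] (done → ¬send), and (¬done ∨ ¬ready) at every k in [0,j-1].
  j=0: G[0,1] (done → ¬send) — fails at 1.
  j=1: G[0,1] (done → ¬send) — fails at 1.
No j in the window works → until fails.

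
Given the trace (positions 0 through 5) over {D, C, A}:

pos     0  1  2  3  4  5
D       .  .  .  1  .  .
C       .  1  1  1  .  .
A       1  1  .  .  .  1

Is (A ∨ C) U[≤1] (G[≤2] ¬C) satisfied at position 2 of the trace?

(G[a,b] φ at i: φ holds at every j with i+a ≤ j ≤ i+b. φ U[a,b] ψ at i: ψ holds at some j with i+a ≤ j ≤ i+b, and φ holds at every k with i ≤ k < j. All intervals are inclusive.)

Need some j in [2,3] with G[≤2] ¬C, and (A ∨ C) at every k in [2,j-1].
  j=2: G[≤2] ¬C — fails at 2.
  j=3: G[≤2] ¬C — fails at 3.
No j in the window works → until fails.

False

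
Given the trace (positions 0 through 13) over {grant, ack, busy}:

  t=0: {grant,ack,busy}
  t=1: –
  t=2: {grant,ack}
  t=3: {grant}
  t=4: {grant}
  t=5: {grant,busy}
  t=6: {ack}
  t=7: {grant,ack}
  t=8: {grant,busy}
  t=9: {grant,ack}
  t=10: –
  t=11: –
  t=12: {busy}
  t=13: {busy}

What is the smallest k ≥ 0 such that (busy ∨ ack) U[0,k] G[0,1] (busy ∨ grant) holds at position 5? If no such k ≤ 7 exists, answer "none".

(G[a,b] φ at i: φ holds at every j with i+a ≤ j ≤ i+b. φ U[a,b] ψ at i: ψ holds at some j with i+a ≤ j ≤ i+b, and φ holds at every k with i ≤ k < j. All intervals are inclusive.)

Need earliest j ≥ 5 with G[0,1] (busy ∨ grant), and (busy ∨ ack) at every k in [5,j-1].
  j=5: rhs fails.
  j=6: rhs fails.
  j=7: rhs holds; lhs holds on [5,6]. k = 2.

2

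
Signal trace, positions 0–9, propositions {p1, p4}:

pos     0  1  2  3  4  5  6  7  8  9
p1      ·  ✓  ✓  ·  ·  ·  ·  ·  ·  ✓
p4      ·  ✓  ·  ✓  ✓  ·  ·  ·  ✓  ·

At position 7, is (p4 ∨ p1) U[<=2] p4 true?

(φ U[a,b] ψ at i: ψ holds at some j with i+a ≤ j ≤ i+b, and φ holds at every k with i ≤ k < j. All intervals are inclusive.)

Need some j in [7,9] with p4, and (p4 ∨ p1) at every k in [7,j-1].
  j=7: p4 false.
  j=8: p4 holds, but (p4 ∨ p1) fails at k=7 → not this j.
  j=9: p4 false.
No j in the window works → until fails.

Does not hold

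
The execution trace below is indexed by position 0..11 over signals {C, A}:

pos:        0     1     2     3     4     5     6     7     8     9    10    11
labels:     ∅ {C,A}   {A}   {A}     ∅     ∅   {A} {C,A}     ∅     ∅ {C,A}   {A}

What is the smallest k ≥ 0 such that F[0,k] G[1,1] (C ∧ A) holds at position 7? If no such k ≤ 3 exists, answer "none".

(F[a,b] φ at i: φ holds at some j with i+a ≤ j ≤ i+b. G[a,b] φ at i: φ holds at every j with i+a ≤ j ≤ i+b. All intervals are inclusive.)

2

Scan j = 7,8,… for G[1,1] (C ∧ A):
  j=7: fails
  j=8: fails
  j=9: holds
First hit at j=9, so smallest k = 9-7 = 2.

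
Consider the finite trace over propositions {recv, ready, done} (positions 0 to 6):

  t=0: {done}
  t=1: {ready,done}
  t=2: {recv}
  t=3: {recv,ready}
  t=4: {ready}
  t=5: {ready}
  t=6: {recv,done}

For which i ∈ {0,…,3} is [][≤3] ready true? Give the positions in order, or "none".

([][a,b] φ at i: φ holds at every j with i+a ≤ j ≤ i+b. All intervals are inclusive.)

none

Evaluate at each i in [0,3]:
  i=0: ✗ (fails at j=0)
  i=1: ✗ (fails at j=2)
  i=2: ✗ (fails at j=2)
  i=3: ✗ (fails at j=6)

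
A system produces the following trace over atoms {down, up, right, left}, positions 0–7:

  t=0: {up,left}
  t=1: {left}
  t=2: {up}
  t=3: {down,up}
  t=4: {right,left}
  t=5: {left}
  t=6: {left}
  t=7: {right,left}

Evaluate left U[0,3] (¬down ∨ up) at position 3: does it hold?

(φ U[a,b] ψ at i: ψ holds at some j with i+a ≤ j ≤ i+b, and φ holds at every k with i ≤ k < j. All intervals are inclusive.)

Need some j in [3,6] with (¬down ∨ up), and left at every k in [3,j-1].
  j=3: (¬down ∨ up) holds; no prefix to check → satisfied.

Yes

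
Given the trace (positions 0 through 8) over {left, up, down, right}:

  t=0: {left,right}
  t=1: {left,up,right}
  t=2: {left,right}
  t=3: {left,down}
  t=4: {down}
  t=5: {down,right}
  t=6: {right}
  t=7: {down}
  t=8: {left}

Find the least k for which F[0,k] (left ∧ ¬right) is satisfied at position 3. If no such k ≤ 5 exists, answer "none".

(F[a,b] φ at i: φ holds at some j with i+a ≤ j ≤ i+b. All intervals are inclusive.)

0

Scan j = 3,4,… for (left ∧ ¬right):
  j=3: holds
First hit at j=3, so smallest k = 3-3 = 0.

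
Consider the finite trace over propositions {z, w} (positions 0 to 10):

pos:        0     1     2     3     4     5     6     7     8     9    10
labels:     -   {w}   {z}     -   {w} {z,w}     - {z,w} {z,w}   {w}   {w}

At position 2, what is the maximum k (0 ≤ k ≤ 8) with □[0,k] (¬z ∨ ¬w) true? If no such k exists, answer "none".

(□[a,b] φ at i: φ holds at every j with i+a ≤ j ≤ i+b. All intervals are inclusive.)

2

(¬z ∨ ¬w) must hold from j=2 onward; find where it first fails.
  j=2: holds
  j=3: holds
  j=4: holds
  j=5: fails
Holds on [2,4], so largest k = 2.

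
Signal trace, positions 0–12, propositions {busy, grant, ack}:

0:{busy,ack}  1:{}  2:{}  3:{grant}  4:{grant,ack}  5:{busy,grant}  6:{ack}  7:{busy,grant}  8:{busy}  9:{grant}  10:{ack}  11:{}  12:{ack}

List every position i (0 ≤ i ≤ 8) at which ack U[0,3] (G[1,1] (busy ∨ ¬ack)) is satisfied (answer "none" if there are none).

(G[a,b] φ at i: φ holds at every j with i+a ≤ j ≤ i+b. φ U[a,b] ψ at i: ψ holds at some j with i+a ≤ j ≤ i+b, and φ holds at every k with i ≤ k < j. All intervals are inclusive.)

0, 1, 2, 4, 6, 7, 8

Evaluate at each i in [0,8]:
  i=0: ✓ (rhs at j=0)
  i=1: ✓ (rhs at j=1)
  i=2: ✓ (rhs at j=2)
  i=3: ✗ (lhs fails at k=3 before rhs at j=4)
  i=4: ✓ (rhs at j=4)
  i=5: ✗ (lhs fails at k=5 before rhs at j=6)
  i=6: ✓ (rhs at j=6)
  i=7: ✓ (rhs at j=7)
  i=8: ✓ (rhs at j=8)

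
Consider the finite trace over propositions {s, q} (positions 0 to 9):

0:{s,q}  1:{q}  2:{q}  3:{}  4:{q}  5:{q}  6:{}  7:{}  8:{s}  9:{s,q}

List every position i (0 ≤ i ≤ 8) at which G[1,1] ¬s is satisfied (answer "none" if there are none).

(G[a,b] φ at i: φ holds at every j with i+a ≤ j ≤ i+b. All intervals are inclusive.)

0, 1, 2, 3, 4, 5, 6

Evaluate at each i in [0,8]:
  i=0: ✓ (all of [1,1])
  i=1: ✓ (all of [2,2])
  i=2: ✓ (all of [3,3])
  i=3: ✓ (all of [4,4])
  i=4: ✓ (all of [5,5])
  i=5: ✓ (all of [6,6])
  i=6: ✓ (all of [7,7])
  i=7: ✗ (fails at j=8)
  i=8: ✗ (fails at j=9)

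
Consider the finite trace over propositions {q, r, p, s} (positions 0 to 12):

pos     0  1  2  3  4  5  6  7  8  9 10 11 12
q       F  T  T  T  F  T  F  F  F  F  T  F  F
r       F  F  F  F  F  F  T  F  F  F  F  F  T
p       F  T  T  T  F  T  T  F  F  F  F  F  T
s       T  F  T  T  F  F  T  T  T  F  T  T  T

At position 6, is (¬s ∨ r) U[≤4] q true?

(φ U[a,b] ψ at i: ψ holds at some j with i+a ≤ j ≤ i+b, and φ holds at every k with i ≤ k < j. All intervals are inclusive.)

Need some j in [6,10] with q, and (¬s ∨ r) at every k in [6,j-1].
  j=6: q false.
  j=7: q false.
  j=8: q false.
  j=9: q false.
  j=10: q holds, but (¬s ∨ r) fails at k=7 → not this j.
No j in the window works → until fails.

No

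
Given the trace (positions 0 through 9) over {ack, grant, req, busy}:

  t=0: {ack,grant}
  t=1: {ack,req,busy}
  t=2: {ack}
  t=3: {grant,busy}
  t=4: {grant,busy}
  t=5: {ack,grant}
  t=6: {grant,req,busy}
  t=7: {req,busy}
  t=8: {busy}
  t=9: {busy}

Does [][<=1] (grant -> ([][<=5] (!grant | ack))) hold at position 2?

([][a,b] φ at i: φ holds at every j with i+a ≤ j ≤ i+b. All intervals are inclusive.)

Check (grant -> ([][<=5] (!grant | ack))) at every j in [2,3]:
  j=2: antecedent false → ✓
  j=3: antecedent true; consequent fails at 3 → ✗
Fails at j=3 → formula fails.

False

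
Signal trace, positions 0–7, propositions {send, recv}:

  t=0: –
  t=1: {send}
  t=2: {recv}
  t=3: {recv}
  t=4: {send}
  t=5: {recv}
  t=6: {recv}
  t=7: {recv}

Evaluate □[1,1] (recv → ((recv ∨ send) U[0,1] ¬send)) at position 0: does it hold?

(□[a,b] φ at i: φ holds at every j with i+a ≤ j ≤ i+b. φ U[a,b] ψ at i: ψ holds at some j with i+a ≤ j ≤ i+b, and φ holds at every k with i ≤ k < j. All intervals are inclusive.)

Holds

Check (recv → ((recv ∨ send) U[0,1] ¬send)) at every j in [1,1]:
  j=1: antecedent false → ✓
All positions satisfy it → formula holds.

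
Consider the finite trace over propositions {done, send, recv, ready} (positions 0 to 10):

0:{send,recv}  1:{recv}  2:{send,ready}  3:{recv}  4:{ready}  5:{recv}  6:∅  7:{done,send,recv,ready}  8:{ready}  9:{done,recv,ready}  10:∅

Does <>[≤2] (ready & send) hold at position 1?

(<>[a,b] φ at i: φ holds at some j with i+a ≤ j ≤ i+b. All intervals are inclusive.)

Holds

Check (ready & send) at each j in [1,3]:
  j=1: false
  j=2: true
  j=3: false
Found at j=2 → formula holds.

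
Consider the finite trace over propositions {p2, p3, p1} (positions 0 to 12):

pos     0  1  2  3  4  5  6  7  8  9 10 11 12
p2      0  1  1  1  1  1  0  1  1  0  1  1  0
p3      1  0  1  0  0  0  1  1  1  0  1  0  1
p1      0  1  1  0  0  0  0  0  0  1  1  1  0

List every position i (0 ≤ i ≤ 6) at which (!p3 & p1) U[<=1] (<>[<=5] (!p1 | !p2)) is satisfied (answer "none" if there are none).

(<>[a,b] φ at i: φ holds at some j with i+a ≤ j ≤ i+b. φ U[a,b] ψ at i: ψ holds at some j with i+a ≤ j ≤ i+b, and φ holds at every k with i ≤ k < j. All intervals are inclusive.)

Evaluate at each i in [0,6]:
  i=0: ✓ (rhs at j=0)
  i=1: ✓ (rhs at j=1)
  i=2: ✓ (rhs at j=2)
  i=3: ✓ (rhs at j=3)
  i=4: ✓ (rhs at j=4)
  i=5: ✓ (rhs at j=5)
  i=6: ✓ (rhs at j=6)

0, 1, 2, 3, 4, 5, 6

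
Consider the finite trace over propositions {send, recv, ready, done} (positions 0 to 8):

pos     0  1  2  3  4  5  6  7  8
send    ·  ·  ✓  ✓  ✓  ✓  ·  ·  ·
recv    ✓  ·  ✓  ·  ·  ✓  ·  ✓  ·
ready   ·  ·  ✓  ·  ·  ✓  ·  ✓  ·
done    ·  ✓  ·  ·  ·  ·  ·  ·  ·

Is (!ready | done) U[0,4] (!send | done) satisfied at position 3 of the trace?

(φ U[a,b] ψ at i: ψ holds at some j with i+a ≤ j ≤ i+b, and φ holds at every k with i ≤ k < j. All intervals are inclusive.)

Need some j in [3,7] with (!send | done), and (!ready | done) at every k in [3,j-1].
  j=3: (!send | done) false.
  j=4: (!send | done) false.
  j=5: (!send | done) false.
  j=6: (!send | done) holds, but (!ready | done) fails at k=5 → not this j.
  j=7: (!send | done) holds, but (!ready | done) fails at k=5 → not this j.
No j in the window works → until fails.

Does not hold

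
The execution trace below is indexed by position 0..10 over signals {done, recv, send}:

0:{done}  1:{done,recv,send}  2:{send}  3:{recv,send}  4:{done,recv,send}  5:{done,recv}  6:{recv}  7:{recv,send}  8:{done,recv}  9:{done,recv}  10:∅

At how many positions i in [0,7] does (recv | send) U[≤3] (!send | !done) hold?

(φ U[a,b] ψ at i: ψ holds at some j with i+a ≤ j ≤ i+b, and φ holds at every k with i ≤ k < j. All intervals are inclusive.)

8

Evaluate at each i in [0,7]:
  i=0: ✓ (rhs at j=0)
  i=1: ✓ (rhs at j=2; lhs holds on [1,1])
  i=2: ✓ (rhs at j=2)
  i=3: ✓ (rhs at j=3)
  i=4: ✓ (rhs at j=5; lhs holds on [4,4])
  i=5: ✓ (rhs at j=5)
  i=6: ✓ (rhs at j=6)
  i=7: ✓ (rhs at j=7)
Positions where it holds: {0, 1, 2, 3, 4, 5, 6, 7} → 8.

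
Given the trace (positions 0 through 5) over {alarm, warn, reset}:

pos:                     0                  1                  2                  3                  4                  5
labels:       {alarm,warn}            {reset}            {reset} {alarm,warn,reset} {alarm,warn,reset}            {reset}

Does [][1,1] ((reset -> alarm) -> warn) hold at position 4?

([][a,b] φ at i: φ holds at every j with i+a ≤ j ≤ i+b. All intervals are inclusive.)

True

Check ((reset -> alarm) -> warn) at every j in [5,5]:
  j=5: antecedent false → ✓
All positions satisfy it → formula holds.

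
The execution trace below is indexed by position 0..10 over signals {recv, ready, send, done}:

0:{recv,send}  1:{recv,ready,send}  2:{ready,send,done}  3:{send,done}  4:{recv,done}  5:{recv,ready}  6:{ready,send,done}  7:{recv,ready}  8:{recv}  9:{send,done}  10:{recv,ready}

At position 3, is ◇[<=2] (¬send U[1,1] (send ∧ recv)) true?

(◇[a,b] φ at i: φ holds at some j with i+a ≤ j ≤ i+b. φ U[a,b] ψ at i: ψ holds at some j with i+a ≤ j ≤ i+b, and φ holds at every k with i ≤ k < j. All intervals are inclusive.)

Does not hold

Check (¬send U[1,1] (send ∧ recv)) at each j in [3,5]:
  j=3: fails
  j=4: fails
  j=5: fails
No position in the window satisfies it → formula fails.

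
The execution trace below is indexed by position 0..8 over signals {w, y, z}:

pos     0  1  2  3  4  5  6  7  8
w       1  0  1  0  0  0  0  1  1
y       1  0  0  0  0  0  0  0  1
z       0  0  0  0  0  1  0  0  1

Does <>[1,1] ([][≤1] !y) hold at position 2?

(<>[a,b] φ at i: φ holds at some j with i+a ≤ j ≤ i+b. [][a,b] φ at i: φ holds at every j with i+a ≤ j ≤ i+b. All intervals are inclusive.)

Check [][≤1] !y at each j in [3,3]:
  j=3: holds on [3,4]
Found at j=3 → formula holds.

True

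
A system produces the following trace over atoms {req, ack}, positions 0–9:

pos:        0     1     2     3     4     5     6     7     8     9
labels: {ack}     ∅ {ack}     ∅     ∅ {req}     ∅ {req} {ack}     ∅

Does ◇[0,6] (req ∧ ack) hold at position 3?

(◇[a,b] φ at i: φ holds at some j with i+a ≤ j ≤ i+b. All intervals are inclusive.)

False

Check (req ∧ ack) at each j in [3,9]:
  j=3: false
  j=4: false
  j=5: false
  j=6: false
  j=7: false
  j=8: false
  j=9: false
No position in the window satisfies it → formula fails.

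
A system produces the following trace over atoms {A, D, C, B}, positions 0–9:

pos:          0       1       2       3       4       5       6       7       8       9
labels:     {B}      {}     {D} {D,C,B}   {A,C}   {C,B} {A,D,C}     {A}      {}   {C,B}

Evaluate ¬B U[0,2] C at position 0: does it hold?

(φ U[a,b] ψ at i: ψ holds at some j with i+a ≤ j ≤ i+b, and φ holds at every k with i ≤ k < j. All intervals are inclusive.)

No

Need some j in [0,2] with C, and ¬B at every k in [0,j-1].
  j=0: C false.
  j=1: C false.
  j=2: C false.
No j in the window works → until fails.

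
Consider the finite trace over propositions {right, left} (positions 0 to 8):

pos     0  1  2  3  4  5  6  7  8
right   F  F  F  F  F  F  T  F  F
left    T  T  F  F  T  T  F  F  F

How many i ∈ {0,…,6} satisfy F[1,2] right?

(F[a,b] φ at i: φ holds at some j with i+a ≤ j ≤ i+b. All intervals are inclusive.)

Evaluate at each i in [0,6]:
  i=0: ✗ (none in [1,2])
  i=1: ✗ (none in [2,3])
  i=2: ✗ (none in [3,4])
  i=3: ✗ (none in [4,5])
  i=4: ✓ (witness j=6)
  i=5: ✓ (witness j=6)
  i=6: ✗ (none in [7,8])
Positions where it holds: {4, 5} → 2.

2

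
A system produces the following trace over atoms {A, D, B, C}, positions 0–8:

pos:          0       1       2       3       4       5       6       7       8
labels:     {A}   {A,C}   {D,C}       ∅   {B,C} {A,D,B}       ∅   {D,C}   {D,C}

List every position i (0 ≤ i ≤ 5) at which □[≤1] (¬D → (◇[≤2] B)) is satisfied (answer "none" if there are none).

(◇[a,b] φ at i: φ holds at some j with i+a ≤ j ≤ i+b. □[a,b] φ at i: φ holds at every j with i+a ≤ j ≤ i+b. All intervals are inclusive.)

Evaluate at each i in [0,5]:
  i=0: ✗ (fails at j=0)
  i=1: ✗ (fails at j=1)
  i=2: ✓ (all of [2,3])
  i=3: ✓ (all of [3,4])
  i=4: ✓ (all of [4,5])
  i=5: ✗ (fails at j=6)

2, 3, 4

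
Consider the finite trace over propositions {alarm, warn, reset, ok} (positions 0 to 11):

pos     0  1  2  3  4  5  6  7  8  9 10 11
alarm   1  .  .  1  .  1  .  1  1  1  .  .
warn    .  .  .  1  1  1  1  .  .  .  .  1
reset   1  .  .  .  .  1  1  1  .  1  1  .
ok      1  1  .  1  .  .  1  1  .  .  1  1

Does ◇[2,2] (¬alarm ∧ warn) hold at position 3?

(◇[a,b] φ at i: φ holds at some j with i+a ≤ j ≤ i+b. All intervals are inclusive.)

No

Check (¬alarm ∧ warn) at each j in [5,5]:
  j=5: false
No position in the window satisfies it → formula fails.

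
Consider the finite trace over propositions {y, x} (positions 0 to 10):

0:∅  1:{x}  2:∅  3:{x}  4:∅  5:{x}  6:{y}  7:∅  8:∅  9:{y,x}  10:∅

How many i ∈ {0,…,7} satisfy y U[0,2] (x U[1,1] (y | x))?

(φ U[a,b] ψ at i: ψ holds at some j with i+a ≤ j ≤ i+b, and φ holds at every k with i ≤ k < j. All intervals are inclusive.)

1

Evaluate at each i in [0,7]:
  i=0: ✗ (no rhs in [0,2])
  i=1: ✗ (no rhs in [1,3])
  i=2: ✗ (no rhs in [2,4])
  i=3: ✗ (lhs fails at k=3 before rhs at j=5)
  i=4: ✗ (lhs fails at k=4 before rhs at j=5)
  i=5: ✓ (rhs at j=5)
  i=6: ✗ (no rhs in [6,8])
  i=7: ✗ (no rhs in [7,9])
Positions where it holds: {5} → 1.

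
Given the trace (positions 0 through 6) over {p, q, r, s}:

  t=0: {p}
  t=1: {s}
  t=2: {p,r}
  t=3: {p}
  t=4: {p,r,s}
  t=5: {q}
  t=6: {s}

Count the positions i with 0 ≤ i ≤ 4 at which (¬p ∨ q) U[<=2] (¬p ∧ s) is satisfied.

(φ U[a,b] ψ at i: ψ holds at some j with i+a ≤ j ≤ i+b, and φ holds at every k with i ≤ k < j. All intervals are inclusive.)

1

Evaluate at each i in [0,4]:
  i=0: ✗ (lhs fails at k=0 before rhs at j=1)
  i=1: ✓ (rhs at j=1)
  i=2: ✗ (no rhs in [2,4])
  i=3: ✗ (no rhs in [3,5])
  i=4: ✗ (lhs fails at k=4 before rhs at j=6)
Positions where it holds: {1} → 1.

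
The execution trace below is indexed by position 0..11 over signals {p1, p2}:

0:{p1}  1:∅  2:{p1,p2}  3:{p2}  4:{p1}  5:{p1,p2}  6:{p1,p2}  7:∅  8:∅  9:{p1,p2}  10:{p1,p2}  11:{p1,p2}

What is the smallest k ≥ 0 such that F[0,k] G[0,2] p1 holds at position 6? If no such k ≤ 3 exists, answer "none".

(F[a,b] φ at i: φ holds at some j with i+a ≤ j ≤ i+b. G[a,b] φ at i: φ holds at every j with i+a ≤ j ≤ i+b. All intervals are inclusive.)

Scan j = 6,7,… for G[0,2] p1:
  j=6: fails
  j=7: fails
  j=8: fails
  j=9: holds
First hit at j=9, so smallest k = 9-6 = 3.

3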